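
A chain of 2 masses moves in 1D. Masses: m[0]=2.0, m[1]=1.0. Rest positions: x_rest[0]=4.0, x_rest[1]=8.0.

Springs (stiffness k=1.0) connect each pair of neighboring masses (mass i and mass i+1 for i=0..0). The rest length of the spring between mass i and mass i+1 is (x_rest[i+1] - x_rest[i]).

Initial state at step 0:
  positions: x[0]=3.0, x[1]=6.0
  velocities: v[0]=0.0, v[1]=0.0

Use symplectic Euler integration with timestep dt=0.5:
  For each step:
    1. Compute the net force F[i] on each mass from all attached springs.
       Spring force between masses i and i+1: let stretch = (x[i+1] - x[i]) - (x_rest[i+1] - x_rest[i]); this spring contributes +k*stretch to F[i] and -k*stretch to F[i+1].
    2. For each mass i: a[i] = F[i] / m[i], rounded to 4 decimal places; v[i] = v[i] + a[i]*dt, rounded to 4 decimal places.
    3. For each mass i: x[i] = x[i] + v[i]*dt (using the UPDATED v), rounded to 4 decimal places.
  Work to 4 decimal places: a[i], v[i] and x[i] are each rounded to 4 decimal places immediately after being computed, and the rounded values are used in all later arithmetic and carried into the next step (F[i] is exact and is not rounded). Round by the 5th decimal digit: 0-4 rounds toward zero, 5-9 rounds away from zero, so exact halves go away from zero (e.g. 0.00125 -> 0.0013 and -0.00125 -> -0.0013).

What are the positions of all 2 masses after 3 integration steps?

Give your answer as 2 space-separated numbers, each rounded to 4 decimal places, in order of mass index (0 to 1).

Step 0: x=[3.0000 6.0000] v=[0.0000 0.0000]
Step 1: x=[2.8750 6.2500] v=[-0.2500 0.5000]
Step 2: x=[2.6719 6.6563] v=[-0.4063 0.8125]
Step 3: x=[2.4668 7.0665] v=[-0.4102 0.8203]

Answer: 2.4668 7.0665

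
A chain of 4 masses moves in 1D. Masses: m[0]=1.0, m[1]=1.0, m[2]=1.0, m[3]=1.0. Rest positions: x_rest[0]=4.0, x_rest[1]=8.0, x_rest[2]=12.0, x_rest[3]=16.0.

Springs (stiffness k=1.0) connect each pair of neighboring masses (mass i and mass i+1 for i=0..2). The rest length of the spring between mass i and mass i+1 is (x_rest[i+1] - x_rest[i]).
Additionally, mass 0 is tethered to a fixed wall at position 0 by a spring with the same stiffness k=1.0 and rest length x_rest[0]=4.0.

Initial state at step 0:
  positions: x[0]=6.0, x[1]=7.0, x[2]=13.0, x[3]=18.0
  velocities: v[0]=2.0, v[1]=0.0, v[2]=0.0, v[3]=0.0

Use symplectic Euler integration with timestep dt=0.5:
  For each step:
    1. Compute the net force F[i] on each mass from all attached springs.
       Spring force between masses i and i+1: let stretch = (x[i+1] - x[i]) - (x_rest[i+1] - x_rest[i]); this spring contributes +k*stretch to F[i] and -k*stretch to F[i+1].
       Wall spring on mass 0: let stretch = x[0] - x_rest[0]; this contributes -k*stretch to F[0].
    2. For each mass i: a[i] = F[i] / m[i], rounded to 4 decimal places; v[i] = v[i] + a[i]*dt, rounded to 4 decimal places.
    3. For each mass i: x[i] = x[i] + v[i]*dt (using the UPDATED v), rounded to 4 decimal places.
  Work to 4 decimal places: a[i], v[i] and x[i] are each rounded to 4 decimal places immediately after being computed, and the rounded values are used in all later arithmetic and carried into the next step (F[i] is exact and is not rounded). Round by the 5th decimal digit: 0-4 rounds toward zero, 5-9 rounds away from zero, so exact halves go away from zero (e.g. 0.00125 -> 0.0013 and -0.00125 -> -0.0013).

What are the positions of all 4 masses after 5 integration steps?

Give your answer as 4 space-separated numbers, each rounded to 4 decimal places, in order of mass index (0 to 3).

Answer: 4.5528 9.5274 14.4025 15.9229

Derivation:
Step 0: x=[6.0000 7.0000 13.0000 18.0000] v=[2.0000 0.0000 0.0000 0.0000]
Step 1: x=[5.7500 8.2500 12.7500 17.7500] v=[-0.5000 2.5000 -0.5000 -0.5000]
Step 2: x=[4.6875 10.0000 12.6250 17.2500] v=[-2.1250 3.5000 -0.2500 -1.0000]
Step 3: x=[3.7813 11.0782 13.0000 16.5938] v=[-1.8125 2.1563 0.7500 -1.3125]
Step 4: x=[3.7540 10.8126 13.7930 16.0391] v=[-0.0547 -0.5313 1.5860 -1.1094]
Step 5: x=[4.5528 9.5274 14.4025 15.9229] v=[1.5976 -2.5704 1.2189 -0.2325]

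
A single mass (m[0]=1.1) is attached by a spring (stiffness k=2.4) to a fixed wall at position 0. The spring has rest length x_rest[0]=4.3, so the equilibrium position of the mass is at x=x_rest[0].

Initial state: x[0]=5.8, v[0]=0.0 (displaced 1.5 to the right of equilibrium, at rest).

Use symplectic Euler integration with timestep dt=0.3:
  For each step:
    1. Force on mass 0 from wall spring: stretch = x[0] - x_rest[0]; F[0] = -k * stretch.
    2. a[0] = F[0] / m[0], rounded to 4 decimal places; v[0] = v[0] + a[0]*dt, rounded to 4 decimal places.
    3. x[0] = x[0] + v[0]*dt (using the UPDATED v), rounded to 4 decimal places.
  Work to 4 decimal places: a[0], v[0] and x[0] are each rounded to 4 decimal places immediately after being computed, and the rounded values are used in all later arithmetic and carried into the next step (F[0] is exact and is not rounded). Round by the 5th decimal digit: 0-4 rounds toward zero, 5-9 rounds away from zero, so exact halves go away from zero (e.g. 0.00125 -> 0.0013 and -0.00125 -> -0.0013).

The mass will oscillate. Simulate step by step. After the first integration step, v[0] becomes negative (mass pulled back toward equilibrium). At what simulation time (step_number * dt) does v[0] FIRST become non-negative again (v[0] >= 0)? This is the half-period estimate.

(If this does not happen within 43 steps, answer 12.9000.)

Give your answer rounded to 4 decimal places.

Step 0: x=[5.8000] v=[0.0000]
Step 1: x=[5.5055] v=[-0.9818]
Step 2: x=[4.9742] v=[-1.7709]
Step 3: x=[4.3105] v=[-2.2122]
Step 4: x=[3.6448] v=[-2.2191]
Step 5: x=[3.1077] v=[-1.7903]
Step 6: x=[2.8047] v=[-1.0099]
Step 7: x=[2.7953] v=[-0.0312]
Step 8: x=[3.0814] v=[0.9537]
First v>=0 after going negative at step 8, time=2.4000

Answer: 2.4000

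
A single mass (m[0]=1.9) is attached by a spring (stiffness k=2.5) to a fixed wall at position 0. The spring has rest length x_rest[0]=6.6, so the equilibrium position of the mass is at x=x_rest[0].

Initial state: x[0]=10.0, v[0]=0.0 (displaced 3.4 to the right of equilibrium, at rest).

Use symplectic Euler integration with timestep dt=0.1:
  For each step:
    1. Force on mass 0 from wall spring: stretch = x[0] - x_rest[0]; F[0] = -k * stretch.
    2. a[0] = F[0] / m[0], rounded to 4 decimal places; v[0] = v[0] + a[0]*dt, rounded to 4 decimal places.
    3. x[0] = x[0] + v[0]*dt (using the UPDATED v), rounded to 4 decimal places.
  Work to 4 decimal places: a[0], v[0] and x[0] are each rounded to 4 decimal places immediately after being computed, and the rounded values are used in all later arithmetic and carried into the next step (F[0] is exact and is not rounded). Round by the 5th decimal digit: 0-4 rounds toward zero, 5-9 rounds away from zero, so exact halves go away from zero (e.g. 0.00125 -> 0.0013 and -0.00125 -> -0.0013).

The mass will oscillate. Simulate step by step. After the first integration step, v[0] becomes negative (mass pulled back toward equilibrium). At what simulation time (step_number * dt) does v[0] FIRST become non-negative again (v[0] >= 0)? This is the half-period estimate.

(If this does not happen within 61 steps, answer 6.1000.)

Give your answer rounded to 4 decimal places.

Step 0: x=[10.0000] v=[0.0000]
Step 1: x=[9.9553] v=[-0.4474]
Step 2: x=[9.8664] v=[-0.8889]
Step 3: x=[9.7345] v=[-1.3187]
Step 4: x=[9.5614] v=[-1.7311]
Step 5: x=[9.3493] v=[-2.1208]
Step 6: x=[9.1010] v=[-2.4826]
Step 7: x=[8.8198] v=[-2.8117]
Step 8: x=[8.5094] v=[-3.1038]
Step 9: x=[8.1739] v=[-3.3550]
Step 10: x=[7.8177] v=[-3.5621]
Step 11: x=[7.4455] v=[-3.7223]
Step 12: x=[7.0621] v=[-3.8336]
Step 13: x=[6.6727] v=[-3.8944]
Step 14: x=[6.2823] v=[-3.9040]
Step 15: x=[5.8961] v=[-3.8622]
Step 16: x=[5.5191] v=[-3.7696]
Step 17: x=[5.1564] v=[-3.6274]
Step 18: x=[4.8127] v=[-3.4375]
Step 19: x=[4.4925] v=[-3.2023]
Step 20: x=[4.2000] v=[-2.9250]
Step 21: x=[3.9391] v=[-2.6092]
Step 22: x=[3.7132] v=[-2.2591]
Step 23: x=[3.5253] v=[-1.8793]
Step 24: x=[3.3778] v=[-1.4747]
Step 25: x=[3.2727] v=[-1.0507]
Step 26: x=[3.2114] v=[-0.6129]
Step 27: x=[3.1947] v=[-0.1670]
Step 28: x=[3.2228] v=[0.2811]
First v>=0 after going negative at step 28, time=2.8000

Answer: 2.8000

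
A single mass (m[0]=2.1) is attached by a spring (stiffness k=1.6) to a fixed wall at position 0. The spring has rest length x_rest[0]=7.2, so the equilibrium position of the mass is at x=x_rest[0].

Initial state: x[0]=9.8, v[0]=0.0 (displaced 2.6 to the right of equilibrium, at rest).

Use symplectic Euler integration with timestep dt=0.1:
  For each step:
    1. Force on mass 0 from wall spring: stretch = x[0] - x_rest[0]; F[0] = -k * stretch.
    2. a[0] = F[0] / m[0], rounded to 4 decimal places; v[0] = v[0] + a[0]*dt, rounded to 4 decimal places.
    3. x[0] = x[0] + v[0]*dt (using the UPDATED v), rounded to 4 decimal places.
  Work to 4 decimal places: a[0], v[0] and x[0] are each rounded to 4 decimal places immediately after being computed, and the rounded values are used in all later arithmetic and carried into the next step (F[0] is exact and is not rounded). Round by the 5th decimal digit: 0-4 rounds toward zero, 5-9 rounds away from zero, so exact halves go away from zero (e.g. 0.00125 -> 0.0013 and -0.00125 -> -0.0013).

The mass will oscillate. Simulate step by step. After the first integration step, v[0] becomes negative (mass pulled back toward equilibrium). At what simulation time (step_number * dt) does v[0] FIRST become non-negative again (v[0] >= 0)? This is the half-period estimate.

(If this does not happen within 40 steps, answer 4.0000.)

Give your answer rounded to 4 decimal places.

Step 0: x=[9.8000] v=[0.0000]
Step 1: x=[9.7802] v=[-0.1981]
Step 2: x=[9.7407] v=[-0.3947]
Step 3: x=[9.6819] v=[-0.5883]
Step 4: x=[9.6042] v=[-0.7774]
Step 5: x=[9.5081] v=[-0.9606]
Step 6: x=[9.3945] v=[-1.1365]
Step 7: x=[9.2641] v=[-1.3037]
Step 8: x=[9.1180] v=[-1.4610]
Step 9: x=[8.9573] v=[-1.6071]
Step 10: x=[8.7832] v=[-1.7410]
Step 11: x=[8.5970] v=[-1.8616]
Step 12: x=[8.4002] v=[-1.9680]
Step 13: x=[8.1943] v=[-2.0594]
Step 14: x=[7.9808] v=[-2.1352]
Step 15: x=[7.7613] v=[-2.1947]
Step 16: x=[7.5376] v=[-2.2375]
Step 17: x=[7.3113] v=[-2.2632]
Step 18: x=[7.0841] v=[-2.2717]
Step 19: x=[6.8578] v=[-2.2629]
Step 20: x=[6.6341] v=[-2.2368]
Step 21: x=[6.4147] v=[-2.1937]
Step 22: x=[6.2013] v=[-2.1339]
Step 23: x=[5.9955] v=[-2.0578]
Step 24: x=[5.7989] v=[-1.9660]
Step 25: x=[5.6130] v=[-1.8593]
Step 26: x=[5.4392] v=[-1.7384]
Step 27: x=[5.2788] v=[-1.6042]
Step 28: x=[5.1330] v=[-1.4578]
Step 29: x=[5.0030] v=[-1.3003]
Step 30: x=[4.8897] v=[-1.1329]
Step 31: x=[4.7940] v=[-0.9569]
Step 32: x=[4.7166] v=[-0.7736]
Step 33: x=[4.6582] v=[-0.5844]
Step 34: x=[4.6191] v=[-0.3907]
Step 35: x=[4.5997] v=[-0.1941]
Step 36: x=[4.6001] v=[0.0040]
First v>=0 after going negative at step 36, time=3.6000

Answer: 3.6000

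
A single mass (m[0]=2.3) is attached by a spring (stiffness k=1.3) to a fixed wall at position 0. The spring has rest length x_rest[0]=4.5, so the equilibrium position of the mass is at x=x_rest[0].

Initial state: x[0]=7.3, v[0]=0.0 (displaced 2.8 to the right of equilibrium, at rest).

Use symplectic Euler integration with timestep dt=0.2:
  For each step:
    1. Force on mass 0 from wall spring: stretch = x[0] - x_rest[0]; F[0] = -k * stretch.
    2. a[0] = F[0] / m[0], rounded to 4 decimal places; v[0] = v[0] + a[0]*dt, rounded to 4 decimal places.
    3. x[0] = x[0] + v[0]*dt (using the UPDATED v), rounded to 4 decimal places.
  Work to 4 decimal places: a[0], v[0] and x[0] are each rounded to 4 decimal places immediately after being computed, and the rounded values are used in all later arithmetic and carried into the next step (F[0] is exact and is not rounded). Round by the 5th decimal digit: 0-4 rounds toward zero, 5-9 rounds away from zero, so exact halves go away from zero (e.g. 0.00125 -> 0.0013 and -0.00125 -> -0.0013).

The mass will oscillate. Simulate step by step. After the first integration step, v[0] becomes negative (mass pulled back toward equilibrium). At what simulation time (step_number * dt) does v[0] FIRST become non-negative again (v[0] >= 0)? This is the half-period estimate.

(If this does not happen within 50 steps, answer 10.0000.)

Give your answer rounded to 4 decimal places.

Step 0: x=[7.3000] v=[0.0000]
Step 1: x=[7.2367] v=[-0.3165]
Step 2: x=[7.1115] v=[-0.6259]
Step 3: x=[6.9273] v=[-0.9211]
Step 4: x=[6.6882] v=[-1.1955]
Step 5: x=[6.3996] v=[-1.4429]
Step 6: x=[6.0681] v=[-1.6576]
Step 7: x=[5.7011] v=[-1.8349]
Step 8: x=[5.3070] v=[-1.9707]
Step 9: x=[4.8946] v=[-2.0619]
Step 10: x=[4.4733] v=[-2.1065]
Step 11: x=[4.0526] v=[-2.1035]
Step 12: x=[3.6420] v=[-2.0529]
Step 13: x=[3.2508] v=[-1.9559]
Step 14: x=[2.8879] v=[-1.8147]
Step 15: x=[2.5614] v=[-1.6325]
Step 16: x=[2.2787] v=[-1.4134]
Step 17: x=[2.0462] v=[-1.1623]
Step 18: x=[1.8692] v=[-0.8849]
Step 19: x=[1.7517] v=[-0.5875]
Step 20: x=[1.6963] v=[-0.2768]
Step 21: x=[1.7043] v=[0.0401]
First v>=0 after going negative at step 21, time=4.2000

Answer: 4.2000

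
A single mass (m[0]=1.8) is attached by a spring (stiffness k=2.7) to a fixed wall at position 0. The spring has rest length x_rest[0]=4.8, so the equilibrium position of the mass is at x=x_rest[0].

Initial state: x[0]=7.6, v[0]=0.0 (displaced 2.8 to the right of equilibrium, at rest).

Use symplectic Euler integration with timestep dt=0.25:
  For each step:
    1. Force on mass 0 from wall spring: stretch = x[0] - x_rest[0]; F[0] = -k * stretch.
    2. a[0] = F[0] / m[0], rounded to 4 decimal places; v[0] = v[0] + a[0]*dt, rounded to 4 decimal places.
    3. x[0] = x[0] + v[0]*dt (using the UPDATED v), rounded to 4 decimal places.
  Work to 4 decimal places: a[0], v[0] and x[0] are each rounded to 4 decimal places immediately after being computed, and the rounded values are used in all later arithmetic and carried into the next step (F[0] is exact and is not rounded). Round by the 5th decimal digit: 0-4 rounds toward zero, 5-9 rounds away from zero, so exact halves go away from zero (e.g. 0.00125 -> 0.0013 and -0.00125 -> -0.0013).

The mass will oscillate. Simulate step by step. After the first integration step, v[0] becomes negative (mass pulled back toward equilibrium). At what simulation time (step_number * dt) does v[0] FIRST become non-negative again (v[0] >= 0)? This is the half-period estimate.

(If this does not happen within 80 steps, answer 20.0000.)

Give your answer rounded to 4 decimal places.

Step 0: x=[7.6000] v=[0.0000]
Step 1: x=[7.3375] v=[-1.0500]
Step 2: x=[6.8371] v=[-2.0016]
Step 3: x=[6.1457] v=[-2.7655]
Step 4: x=[5.3282] v=[-3.2702]
Step 5: x=[4.4611] v=[-3.4683]
Step 6: x=[3.6258] v=[-3.3412]
Step 7: x=[2.9006] v=[-2.9009]
Step 8: x=[2.3535] v=[-2.1886]
Step 9: x=[2.0357] v=[-1.2712]
Step 10: x=[1.9771] v=[-0.2346]
Step 11: x=[2.1831] v=[0.8240]
First v>=0 after going negative at step 11, time=2.7500

Answer: 2.7500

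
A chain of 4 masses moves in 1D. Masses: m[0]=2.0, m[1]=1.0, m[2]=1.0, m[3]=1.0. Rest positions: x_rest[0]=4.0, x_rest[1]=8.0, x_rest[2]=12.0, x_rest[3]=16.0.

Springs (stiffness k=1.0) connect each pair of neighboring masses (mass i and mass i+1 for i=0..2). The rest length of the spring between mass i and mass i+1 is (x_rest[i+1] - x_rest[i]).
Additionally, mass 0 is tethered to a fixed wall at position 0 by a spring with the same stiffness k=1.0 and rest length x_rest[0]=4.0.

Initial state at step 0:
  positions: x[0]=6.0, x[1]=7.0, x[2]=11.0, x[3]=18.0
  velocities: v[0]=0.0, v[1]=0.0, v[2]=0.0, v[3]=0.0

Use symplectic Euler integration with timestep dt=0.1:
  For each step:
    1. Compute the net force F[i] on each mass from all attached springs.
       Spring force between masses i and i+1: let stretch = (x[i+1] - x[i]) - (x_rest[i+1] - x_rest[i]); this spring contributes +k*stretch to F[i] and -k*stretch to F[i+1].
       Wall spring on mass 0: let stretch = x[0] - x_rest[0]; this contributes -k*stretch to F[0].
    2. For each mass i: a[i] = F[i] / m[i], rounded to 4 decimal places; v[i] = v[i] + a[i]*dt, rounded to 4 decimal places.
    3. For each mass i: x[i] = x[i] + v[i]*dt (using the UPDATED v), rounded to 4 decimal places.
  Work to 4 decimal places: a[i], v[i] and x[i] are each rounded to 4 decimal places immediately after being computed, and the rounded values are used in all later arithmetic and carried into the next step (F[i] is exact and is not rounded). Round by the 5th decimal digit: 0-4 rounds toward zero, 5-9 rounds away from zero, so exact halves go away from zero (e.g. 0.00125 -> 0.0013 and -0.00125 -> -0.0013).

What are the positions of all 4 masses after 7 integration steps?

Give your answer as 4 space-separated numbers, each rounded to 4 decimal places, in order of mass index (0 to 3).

Step 0: x=[6.0000 7.0000 11.0000 18.0000] v=[0.0000 0.0000 0.0000 0.0000]
Step 1: x=[5.9750 7.0300 11.0300 17.9700] v=[-0.2500 0.3000 0.3000 -0.3000]
Step 2: x=[5.9254 7.0895 11.0894 17.9106] v=[-0.4960 0.5945 0.5940 -0.5940]
Step 3: x=[5.8520 7.1773 11.1770 17.8230] v=[-0.7341 0.8781 0.8761 -0.8761]
Step 4: x=[5.7560 7.2919 11.2911 17.7089] v=[-0.9604 1.1455 1.1407 -1.1407]
Step 5: x=[5.6389 7.4311 11.4294 17.5707] v=[-1.1714 1.3918 1.3826 -1.3825]
Step 6: x=[5.5025 7.5923 11.5891 17.4110] v=[-1.3637 1.6124 1.5969 -1.5966]
Step 7: x=[5.3491 7.7726 11.7670 17.2331] v=[-1.5343 1.8031 1.7794 -1.7788]

Answer: 5.3491 7.7726 11.7670 17.2331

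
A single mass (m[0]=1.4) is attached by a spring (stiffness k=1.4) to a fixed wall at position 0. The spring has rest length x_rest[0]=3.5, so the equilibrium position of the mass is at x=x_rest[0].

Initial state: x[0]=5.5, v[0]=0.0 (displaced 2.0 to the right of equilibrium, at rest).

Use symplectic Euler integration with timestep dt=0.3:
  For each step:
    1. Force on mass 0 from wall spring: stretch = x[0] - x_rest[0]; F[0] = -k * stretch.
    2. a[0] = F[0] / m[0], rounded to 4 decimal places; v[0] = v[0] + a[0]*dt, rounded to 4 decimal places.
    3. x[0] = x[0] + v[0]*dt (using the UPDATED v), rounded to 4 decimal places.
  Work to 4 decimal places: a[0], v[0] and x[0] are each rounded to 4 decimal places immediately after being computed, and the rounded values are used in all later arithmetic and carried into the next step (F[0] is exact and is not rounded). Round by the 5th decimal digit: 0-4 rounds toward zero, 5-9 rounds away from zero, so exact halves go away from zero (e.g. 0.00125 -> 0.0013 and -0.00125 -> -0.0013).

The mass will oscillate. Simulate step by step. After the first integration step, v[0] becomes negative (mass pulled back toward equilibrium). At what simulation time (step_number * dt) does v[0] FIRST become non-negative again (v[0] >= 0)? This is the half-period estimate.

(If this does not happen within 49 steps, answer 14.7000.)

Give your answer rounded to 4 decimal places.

Step 0: x=[5.5000] v=[0.0000]
Step 1: x=[5.3200] v=[-0.6000]
Step 2: x=[4.9762] v=[-1.1460]
Step 3: x=[4.4995] v=[-1.5889]
Step 4: x=[3.9329] v=[-1.8888]
Step 5: x=[3.3273] v=[-2.0187]
Step 6: x=[2.7372] v=[-1.9669]
Step 7: x=[2.2158] v=[-1.7381]
Step 8: x=[1.8100] v=[-1.3528]
Step 9: x=[1.5563] v=[-0.8458]
Step 10: x=[1.4775] v=[-0.2627]
Step 11: x=[1.5807] v=[0.3441]
First v>=0 after going negative at step 11, time=3.3000

Answer: 3.3000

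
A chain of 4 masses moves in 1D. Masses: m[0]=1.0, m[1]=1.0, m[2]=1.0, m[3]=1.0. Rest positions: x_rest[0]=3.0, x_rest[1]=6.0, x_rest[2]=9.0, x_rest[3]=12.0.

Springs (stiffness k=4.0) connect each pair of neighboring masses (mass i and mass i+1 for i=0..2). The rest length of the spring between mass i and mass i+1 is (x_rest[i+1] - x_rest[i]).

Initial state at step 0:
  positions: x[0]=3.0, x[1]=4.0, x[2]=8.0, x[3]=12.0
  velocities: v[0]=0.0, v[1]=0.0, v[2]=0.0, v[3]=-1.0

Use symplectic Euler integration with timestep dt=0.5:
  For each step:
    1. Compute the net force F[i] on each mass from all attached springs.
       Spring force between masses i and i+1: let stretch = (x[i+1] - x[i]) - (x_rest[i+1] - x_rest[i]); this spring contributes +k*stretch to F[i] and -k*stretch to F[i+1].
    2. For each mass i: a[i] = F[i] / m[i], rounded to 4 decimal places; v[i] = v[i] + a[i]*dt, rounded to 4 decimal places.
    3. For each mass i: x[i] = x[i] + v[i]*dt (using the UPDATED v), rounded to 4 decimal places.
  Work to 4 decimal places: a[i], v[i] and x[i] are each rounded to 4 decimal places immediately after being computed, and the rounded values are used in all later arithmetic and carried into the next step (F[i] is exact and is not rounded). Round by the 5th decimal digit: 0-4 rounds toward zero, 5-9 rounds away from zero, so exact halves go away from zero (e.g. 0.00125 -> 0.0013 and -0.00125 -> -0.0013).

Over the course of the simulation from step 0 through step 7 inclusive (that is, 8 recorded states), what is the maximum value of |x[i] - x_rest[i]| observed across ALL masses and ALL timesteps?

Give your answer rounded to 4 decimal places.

Step 0: x=[3.0000 4.0000 8.0000 12.0000] v=[0.0000 0.0000 0.0000 -1.0000]
Step 1: x=[1.0000 7.0000 8.0000 10.5000] v=[-4.0000 6.0000 0.0000 -3.0000]
Step 2: x=[2.0000 5.0000 9.5000 9.5000] v=[2.0000 -4.0000 3.0000 -2.0000]
Step 3: x=[3.0000 4.5000 6.5000 11.5000] v=[2.0000 -1.0000 -6.0000 4.0000]
Step 4: x=[2.5000 4.5000 6.5000 11.5000] v=[-1.0000 0.0000 0.0000 0.0000]
Step 5: x=[1.0000 4.5000 9.5000 9.5000] v=[-3.0000 0.0000 6.0000 -4.0000]
Step 6: x=[0.0000 6.0000 7.5000 10.5000] v=[-2.0000 3.0000 -4.0000 2.0000]
Step 7: x=[2.0000 3.0000 7.0000 11.5000] v=[4.0000 -6.0000 -1.0000 2.0000]
Max displacement = 3.0000

Answer: 3.0000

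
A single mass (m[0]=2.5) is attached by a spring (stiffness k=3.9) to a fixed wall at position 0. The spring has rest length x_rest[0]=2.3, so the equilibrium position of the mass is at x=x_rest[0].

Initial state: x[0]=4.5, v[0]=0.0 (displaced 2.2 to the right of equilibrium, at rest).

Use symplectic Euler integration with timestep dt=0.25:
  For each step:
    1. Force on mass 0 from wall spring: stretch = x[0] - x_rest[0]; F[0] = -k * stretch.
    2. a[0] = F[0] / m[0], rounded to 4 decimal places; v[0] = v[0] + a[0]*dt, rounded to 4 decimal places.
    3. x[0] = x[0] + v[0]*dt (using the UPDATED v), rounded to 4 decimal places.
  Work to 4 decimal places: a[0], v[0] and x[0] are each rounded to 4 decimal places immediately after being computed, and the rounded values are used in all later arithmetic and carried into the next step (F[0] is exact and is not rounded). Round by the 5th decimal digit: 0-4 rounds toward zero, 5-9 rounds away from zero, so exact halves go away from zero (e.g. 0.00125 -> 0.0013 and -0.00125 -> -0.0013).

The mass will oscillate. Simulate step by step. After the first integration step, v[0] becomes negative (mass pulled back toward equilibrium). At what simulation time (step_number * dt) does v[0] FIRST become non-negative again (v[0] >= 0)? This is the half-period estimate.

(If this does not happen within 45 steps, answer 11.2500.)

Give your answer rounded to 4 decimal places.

Step 0: x=[4.5000] v=[0.0000]
Step 1: x=[4.2855] v=[-0.8580]
Step 2: x=[3.8774] v=[-1.6324]
Step 3: x=[3.3155] v=[-2.2476]
Step 4: x=[2.6546] v=[-2.6437]
Step 5: x=[1.9591] v=[-2.7820]
Step 6: x=[1.2968] v=[-2.6491]
Step 7: x=[0.7323] v=[-2.2579]
Step 8: x=[0.3207] v=[-1.6465]
Step 9: x=[0.1021] v=[-0.8746]
Step 10: x=[0.0978] v=[-0.0174]
Step 11: x=[0.3082] v=[0.8415]
First v>=0 after going negative at step 11, time=2.7500

Answer: 2.7500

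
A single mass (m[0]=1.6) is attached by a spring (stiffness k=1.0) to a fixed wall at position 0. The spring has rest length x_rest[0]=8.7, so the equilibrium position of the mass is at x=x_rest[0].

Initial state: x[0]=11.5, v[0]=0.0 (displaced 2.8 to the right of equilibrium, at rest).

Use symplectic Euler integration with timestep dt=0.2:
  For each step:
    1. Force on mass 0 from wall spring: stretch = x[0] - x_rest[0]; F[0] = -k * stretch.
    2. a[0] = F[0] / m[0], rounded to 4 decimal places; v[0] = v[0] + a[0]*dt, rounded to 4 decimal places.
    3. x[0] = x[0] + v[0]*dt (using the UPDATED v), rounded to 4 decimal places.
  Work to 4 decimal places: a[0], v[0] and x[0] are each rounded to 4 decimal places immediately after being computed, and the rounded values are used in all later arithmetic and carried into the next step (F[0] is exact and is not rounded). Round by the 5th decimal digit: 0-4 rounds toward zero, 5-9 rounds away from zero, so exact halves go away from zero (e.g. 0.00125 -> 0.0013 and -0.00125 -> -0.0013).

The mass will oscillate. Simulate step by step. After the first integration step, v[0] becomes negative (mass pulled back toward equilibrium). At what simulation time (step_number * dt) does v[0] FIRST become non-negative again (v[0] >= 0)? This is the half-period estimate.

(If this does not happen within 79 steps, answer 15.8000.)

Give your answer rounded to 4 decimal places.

Step 0: x=[11.5000] v=[0.0000]
Step 1: x=[11.4300] v=[-0.3500]
Step 2: x=[11.2917] v=[-0.6913]
Step 3: x=[11.0886] v=[-1.0153]
Step 4: x=[10.8258] v=[-1.3139]
Step 5: x=[10.5099] v=[-1.5796]
Step 6: x=[10.1487] v=[-1.8058]
Step 7: x=[9.7513] v=[-1.9869]
Step 8: x=[9.3276] v=[-2.1183]
Step 9: x=[8.8882] v=[-2.1968]
Step 10: x=[8.4441] v=[-2.2203]
Step 11: x=[8.0064] v=[-2.1883]
Step 12: x=[7.5861] v=[-2.1016]
Step 13: x=[7.1936] v=[-1.9624]
Step 14: x=[6.8388] v=[-1.7741]
Step 15: x=[6.5305] v=[-1.5414]
Step 16: x=[6.2765] v=[-1.2702]
Step 17: x=[6.0830] v=[-0.9673]
Step 18: x=[5.9550] v=[-0.6402]
Step 19: x=[5.8956] v=[-0.2971]
Step 20: x=[5.9063] v=[0.0535]
First v>=0 after going negative at step 20, time=4.0000

Answer: 4.0000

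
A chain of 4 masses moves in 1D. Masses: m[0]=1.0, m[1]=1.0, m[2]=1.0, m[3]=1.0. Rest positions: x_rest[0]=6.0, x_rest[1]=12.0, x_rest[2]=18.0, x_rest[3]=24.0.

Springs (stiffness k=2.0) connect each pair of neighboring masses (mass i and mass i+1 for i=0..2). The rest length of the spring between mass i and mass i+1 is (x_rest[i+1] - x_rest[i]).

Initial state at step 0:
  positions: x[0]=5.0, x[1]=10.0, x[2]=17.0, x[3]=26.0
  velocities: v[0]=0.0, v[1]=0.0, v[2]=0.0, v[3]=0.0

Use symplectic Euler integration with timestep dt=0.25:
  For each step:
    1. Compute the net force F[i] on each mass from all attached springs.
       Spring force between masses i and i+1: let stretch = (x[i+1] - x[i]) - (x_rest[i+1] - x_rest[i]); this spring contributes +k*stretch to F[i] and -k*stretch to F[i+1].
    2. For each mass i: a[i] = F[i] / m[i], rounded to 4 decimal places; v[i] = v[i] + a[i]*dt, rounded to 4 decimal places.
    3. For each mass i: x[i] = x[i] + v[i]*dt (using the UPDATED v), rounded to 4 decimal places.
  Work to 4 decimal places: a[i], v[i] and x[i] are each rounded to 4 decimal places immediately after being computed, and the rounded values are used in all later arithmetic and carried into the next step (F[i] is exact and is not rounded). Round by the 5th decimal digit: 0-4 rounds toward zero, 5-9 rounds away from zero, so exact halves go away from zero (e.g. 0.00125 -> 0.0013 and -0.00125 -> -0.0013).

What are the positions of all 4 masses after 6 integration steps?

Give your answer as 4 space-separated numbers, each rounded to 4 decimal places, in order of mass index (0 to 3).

Answer: 4.7778 12.5982 18.4464 22.1778

Derivation:
Step 0: x=[5.0000 10.0000 17.0000 26.0000] v=[0.0000 0.0000 0.0000 0.0000]
Step 1: x=[4.8750 10.2500 17.2500 25.6250] v=[-0.5000 1.0000 1.0000 -1.5000]
Step 2: x=[4.6719 10.7031 17.6719 24.9531] v=[-0.8125 1.8125 1.6875 -2.6875]
Step 3: x=[4.4727 11.2734 18.1328 24.1211] v=[-0.7969 2.2813 1.8437 -3.3281]
Step 4: x=[4.3736 11.8511 18.4849 23.2905] v=[-0.3966 2.3107 1.4082 -3.3223]
Step 5: x=[4.4592 12.3233 18.6084 22.6092] v=[0.3422 1.8889 0.4941 -2.7251]
Step 6: x=[4.7778 12.5982 18.4464 22.1778] v=[1.2743 1.0994 -0.6481 -1.7255]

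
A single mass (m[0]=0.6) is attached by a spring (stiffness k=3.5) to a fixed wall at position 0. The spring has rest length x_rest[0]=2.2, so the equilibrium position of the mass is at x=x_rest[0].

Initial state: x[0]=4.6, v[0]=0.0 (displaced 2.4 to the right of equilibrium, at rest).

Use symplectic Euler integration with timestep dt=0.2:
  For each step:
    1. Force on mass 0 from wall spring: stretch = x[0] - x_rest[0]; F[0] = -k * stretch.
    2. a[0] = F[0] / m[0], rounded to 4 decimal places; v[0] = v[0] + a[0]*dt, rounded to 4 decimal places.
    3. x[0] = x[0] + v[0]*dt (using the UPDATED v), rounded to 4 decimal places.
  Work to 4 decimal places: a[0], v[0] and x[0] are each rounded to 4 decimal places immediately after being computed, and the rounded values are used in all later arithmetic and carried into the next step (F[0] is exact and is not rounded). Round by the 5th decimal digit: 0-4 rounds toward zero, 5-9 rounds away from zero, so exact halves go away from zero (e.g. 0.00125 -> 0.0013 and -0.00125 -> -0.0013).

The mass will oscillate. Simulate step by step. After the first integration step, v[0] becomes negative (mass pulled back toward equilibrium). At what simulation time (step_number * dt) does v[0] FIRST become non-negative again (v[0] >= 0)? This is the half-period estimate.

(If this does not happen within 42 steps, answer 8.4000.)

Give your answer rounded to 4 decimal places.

Answer: 1.4000

Derivation:
Step 0: x=[4.6000] v=[0.0000]
Step 1: x=[4.0400] v=[-2.8000]
Step 2: x=[3.0507] v=[-4.9467]
Step 3: x=[1.8629] v=[-5.9392]
Step 4: x=[0.7537] v=[-5.5459]
Step 5: x=[-0.0180] v=[-3.8585]
Step 6: x=[-0.2722] v=[-1.2708]
Step 7: x=[0.0505] v=[1.6134]
First v>=0 after going negative at step 7, time=1.4000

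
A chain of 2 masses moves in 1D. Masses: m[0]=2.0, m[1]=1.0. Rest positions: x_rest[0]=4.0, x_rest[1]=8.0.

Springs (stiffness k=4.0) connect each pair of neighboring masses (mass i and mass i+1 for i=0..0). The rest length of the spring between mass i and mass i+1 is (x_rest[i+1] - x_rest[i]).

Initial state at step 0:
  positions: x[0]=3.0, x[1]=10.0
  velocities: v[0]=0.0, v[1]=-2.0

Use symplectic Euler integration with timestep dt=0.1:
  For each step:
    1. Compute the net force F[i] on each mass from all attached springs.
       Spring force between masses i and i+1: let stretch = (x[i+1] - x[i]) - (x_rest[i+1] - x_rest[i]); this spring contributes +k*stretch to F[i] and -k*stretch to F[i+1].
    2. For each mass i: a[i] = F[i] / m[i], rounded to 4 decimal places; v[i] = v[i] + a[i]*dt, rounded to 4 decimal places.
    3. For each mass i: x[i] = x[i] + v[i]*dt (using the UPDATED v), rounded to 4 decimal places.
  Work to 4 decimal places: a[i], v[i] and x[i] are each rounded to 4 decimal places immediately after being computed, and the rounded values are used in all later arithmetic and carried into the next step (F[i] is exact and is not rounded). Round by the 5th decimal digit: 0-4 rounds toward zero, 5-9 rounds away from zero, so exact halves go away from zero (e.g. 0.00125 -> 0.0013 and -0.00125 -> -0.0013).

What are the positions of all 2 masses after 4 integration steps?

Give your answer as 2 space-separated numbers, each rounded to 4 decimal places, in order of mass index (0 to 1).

Step 0: x=[3.0000 10.0000] v=[0.0000 -2.0000]
Step 1: x=[3.0600 9.6800] v=[0.6000 -3.2000]
Step 2: x=[3.1724 9.2552] v=[1.1240 -4.2480]
Step 3: x=[3.3265 8.7471] v=[1.5406 -5.0811]
Step 4: x=[3.5090 8.1822] v=[1.8247 -5.6493]

Answer: 3.5090 8.1822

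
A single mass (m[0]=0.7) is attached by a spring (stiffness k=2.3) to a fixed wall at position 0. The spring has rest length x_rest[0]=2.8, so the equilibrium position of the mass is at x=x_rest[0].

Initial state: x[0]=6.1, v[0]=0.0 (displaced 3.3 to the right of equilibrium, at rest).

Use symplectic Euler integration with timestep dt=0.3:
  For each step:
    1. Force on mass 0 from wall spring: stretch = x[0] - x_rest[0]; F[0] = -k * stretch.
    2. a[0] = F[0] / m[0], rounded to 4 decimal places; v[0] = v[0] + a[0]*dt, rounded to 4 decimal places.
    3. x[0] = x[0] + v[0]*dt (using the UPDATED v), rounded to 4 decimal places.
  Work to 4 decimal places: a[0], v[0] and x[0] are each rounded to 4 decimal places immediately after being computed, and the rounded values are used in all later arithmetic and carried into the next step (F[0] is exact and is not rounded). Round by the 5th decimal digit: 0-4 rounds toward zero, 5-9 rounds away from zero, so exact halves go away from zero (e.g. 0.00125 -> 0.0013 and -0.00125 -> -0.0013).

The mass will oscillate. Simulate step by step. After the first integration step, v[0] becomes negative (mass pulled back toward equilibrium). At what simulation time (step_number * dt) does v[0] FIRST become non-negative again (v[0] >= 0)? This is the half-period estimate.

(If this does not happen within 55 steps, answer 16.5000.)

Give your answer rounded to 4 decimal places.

Answer: 1.8000

Derivation:
Step 0: x=[6.1000] v=[0.0000]
Step 1: x=[5.1241] v=[-3.2529]
Step 2: x=[3.4610] v=[-5.5438]
Step 3: x=[1.6024] v=[-6.1954]
Step 4: x=[0.0979] v=[-5.0149]
Step 5: x=[-0.6075] v=[-2.3514]
Step 6: x=[-0.3053] v=[1.0074]
First v>=0 after going negative at step 6, time=1.8000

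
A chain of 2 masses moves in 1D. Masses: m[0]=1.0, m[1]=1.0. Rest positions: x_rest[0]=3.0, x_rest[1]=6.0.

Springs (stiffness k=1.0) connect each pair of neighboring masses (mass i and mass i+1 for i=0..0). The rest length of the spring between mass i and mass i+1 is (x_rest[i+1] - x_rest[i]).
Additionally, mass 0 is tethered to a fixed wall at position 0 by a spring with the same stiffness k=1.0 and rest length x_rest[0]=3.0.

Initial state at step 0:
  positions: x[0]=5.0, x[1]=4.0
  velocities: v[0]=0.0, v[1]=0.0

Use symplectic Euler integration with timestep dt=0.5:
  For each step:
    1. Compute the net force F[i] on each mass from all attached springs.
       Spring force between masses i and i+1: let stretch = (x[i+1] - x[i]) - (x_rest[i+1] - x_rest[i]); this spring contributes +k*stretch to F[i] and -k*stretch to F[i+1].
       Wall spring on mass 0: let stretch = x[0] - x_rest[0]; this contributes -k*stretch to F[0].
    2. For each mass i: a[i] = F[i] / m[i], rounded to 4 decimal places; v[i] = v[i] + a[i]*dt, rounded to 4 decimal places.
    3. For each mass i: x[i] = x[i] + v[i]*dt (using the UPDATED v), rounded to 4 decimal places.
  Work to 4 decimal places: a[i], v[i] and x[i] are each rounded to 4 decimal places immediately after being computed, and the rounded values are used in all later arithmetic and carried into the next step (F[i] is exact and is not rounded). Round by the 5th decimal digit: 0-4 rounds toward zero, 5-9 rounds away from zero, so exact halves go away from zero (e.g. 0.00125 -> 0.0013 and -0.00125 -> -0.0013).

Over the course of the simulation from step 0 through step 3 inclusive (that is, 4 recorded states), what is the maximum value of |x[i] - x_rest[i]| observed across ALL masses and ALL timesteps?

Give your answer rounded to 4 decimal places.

Answer: 2.6562

Derivation:
Step 0: x=[5.0000 4.0000] v=[0.0000 0.0000]
Step 1: x=[3.5000 5.0000] v=[-3.0000 2.0000]
Step 2: x=[1.5000 6.3750] v=[-4.0000 2.7500]
Step 3: x=[0.3438 7.2813] v=[-2.3125 1.8125]
Max displacement = 2.6562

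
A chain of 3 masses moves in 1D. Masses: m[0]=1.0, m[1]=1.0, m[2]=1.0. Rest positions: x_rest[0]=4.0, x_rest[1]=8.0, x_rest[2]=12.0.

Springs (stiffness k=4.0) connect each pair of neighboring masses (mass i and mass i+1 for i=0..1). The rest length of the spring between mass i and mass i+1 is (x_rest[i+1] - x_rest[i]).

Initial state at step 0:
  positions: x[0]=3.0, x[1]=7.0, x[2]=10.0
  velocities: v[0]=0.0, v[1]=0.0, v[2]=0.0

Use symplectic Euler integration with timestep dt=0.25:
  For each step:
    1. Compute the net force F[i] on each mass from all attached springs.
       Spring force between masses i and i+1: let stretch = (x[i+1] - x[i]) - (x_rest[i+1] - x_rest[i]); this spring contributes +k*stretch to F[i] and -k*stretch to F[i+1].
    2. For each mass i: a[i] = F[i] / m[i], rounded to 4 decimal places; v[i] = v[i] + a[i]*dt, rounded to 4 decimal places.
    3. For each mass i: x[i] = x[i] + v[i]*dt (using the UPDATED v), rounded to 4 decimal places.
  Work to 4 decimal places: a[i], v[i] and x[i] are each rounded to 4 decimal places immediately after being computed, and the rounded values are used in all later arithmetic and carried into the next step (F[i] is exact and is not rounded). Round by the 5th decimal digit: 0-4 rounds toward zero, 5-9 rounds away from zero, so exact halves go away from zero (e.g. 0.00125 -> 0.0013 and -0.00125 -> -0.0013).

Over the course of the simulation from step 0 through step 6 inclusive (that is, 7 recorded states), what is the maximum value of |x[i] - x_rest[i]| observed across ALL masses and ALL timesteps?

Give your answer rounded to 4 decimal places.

Answer: 2.0100

Derivation:
Step 0: x=[3.0000 7.0000 10.0000] v=[0.0000 0.0000 0.0000]
Step 1: x=[3.0000 6.7500 10.2500] v=[0.0000 -1.0000 1.0000]
Step 2: x=[2.9375 6.4375 10.6250] v=[-0.2500 -1.2500 1.5000]
Step 3: x=[2.7500 6.2969 10.9531] v=[-0.7500 -0.5625 1.3125]
Step 4: x=[2.4492 6.4336 11.1172] v=[-1.2031 0.5468 0.6563]
Step 5: x=[2.1445 6.7451 11.1104] v=[-1.2187 1.2460 -0.0273]
Step 6: x=[1.9900 6.9978 11.0123] v=[-0.6181 1.0107 -0.3926]
Max displacement = 2.0100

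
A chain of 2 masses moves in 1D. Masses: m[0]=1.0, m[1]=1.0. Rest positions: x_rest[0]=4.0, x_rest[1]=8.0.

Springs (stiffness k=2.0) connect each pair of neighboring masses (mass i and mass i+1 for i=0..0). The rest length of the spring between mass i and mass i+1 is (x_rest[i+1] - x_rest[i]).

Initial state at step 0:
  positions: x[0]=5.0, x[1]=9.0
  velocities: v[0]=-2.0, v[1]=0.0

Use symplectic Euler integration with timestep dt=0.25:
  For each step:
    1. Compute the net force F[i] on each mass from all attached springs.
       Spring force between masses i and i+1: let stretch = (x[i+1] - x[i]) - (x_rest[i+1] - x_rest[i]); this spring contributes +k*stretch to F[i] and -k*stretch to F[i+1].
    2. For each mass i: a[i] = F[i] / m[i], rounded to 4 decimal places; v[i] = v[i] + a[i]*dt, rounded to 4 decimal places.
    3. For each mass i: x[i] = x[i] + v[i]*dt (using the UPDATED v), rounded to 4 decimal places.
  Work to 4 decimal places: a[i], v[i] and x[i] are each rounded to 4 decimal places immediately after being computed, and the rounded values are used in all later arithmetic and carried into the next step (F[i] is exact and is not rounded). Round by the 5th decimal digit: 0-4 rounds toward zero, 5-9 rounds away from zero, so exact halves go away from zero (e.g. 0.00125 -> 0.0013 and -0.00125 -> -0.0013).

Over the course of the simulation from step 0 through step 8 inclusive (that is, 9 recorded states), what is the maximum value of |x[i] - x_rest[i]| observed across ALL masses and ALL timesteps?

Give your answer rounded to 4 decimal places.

Answer: 1.4048

Derivation:
Step 0: x=[5.0000 9.0000] v=[-2.0000 0.0000]
Step 1: x=[4.5000 9.0000] v=[-2.0000 0.0000]
Step 2: x=[4.0625 8.9375] v=[-1.7500 -0.2500]
Step 3: x=[3.7344 8.7656] v=[-1.3125 -0.6875]
Step 4: x=[3.5352 8.4648] v=[-0.7969 -1.2031]
Step 5: x=[3.4522 8.0478] v=[-0.3321 -1.6679]
Step 6: x=[3.4436 7.5564] v=[-0.0343 -1.9657]
Step 7: x=[3.4491 7.0509] v=[0.0221 -2.0221]
Step 8: x=[3.4049 6.5952] v=[-0.1770 -1.8230]
Max displacement = 1.4048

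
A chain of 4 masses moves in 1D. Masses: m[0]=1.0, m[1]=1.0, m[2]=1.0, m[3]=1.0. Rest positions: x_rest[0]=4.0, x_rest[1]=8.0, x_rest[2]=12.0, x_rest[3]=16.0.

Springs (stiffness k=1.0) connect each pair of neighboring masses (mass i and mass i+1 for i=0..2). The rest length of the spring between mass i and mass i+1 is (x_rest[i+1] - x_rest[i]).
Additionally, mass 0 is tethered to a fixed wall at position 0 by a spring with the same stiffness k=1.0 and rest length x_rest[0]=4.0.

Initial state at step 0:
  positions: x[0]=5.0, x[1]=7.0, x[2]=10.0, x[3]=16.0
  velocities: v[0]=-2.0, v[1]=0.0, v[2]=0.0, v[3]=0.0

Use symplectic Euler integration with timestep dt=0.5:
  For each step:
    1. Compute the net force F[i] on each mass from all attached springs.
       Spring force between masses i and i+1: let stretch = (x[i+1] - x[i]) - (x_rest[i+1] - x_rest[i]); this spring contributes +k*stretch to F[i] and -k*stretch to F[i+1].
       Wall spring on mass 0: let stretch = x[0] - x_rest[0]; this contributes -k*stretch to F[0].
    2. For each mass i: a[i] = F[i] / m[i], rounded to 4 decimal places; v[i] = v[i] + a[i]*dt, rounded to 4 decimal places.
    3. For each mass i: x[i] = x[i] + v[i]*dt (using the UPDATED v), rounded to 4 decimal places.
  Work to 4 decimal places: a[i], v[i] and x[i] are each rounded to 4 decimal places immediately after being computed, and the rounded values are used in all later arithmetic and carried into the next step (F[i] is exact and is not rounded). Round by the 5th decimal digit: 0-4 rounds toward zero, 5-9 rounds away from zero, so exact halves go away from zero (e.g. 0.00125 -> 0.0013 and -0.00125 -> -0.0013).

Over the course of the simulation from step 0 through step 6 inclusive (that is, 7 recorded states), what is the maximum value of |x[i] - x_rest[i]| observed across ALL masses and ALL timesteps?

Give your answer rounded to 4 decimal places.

Answer: 2.8750

Derivation:
Step 0: x=[5.0000 7.0000 10.0000 16.0000] v=[-2.0000 0.0000 0.0000 0.0000]
Step 1: x=[3.2500 7.2500 10.7500 15.5000] v=[-3.5000 0.5000 1.5000 -1.0000]
Step 2: x=[1.6875 7.3750 11.8125 14.8125] v=[-3.1250 0.2500 2.1250 -1.3750]
Step 3: x=[1.1250 7.1875 12.5157 14.3750] v=[-1.1250 -0.3750 1.4063 -0.8750]
Step 4: x=[1.7969 6.8164 12.3516 14.4727] v=[1.3438 -0.7422 -0.3282 0.1954]
Step 5: x=[3.2745 6.5742 11.3340 15.0402] v=[2.9551 -0.4844 -2.0353 1.1349]
Step 6: x=[4.7584 6.6971 10.0530 15.6811] v=[2.9677 0.2457 -2.5621 1.2818]
Max displacement = 2.8750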